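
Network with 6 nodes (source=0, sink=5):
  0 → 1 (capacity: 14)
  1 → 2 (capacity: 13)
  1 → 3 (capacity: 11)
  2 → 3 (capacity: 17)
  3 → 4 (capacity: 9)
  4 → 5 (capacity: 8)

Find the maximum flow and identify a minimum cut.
Max flow = 8, Min cut edges: (4,5)

Maximum flow: 8
Minimum cut: (4,5)
Partition: S = [0, 1, 2, 3, 4], T = [5]

Max-flow min-cut theorem verified: both equal 8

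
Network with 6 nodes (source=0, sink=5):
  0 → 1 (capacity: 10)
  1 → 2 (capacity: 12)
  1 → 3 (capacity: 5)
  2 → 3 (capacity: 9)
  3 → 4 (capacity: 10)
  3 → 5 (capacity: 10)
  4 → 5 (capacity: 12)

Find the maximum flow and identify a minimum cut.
Max flow = 10, Min cut edges: (0,1)

Maximum flow: 10
Minimum cut: (0,1)
Partition: S = [0], T = [1, 2, 3, 4, 5]

Max-flow min-cut theorem verified: both equal 10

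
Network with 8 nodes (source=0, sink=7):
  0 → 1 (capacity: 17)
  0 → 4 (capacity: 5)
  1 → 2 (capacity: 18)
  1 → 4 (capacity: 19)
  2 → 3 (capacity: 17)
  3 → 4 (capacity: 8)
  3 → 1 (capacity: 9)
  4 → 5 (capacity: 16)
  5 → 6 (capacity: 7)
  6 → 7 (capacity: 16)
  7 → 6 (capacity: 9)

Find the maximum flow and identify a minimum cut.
Max flow = 7, Min cut edges: (5,6)

Maximum flow: 7
Minimum cut: (5,6)
Partition: S = [0, 1, 2, 3, 4, 5], T = [6, 7]

Max-flow min-cut theorem verified: both equal 7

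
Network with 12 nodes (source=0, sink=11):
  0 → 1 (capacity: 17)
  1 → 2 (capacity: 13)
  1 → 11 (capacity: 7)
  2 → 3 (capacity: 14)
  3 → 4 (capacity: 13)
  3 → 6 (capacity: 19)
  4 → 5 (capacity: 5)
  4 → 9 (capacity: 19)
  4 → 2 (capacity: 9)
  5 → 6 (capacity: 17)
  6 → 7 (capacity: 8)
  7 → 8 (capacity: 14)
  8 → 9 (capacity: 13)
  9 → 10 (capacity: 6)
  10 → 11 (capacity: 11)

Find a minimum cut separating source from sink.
Min cut value = 13, edges: (1,11), (9,10)

Min cut value: 13
Partition: S = [0, 1, 2, 3, 4, 5, 6, 7, 8, 9], T = [10, 11]
Cut edges: (1,11), (9,10)

By max-flow min-cut theorem, max flow = min cut = 13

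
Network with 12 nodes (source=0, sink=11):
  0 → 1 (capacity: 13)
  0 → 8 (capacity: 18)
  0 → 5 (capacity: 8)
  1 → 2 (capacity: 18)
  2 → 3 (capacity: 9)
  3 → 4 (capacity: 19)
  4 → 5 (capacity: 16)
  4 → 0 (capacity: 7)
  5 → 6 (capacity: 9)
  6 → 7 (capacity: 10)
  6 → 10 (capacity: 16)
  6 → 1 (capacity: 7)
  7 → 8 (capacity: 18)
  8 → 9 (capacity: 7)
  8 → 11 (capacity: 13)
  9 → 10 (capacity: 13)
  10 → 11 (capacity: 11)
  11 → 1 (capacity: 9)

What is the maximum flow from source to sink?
Maximum flow = 24

Max flow: 24

Flow assignment:
  0 → 1: 6/13
  0 → 8: 18/18
  0 → 5: 7/8
  1 → 2: 9/18
  2 → 3: 9/9
  3 → 4: 9/19
  4 → 5: 2/16
  4 → 0: 7/7
  5 → 6: 9/9
  6 → 10: 6/16
  6 → 1: 3/7
  8 → 9: 5/7
  8 → 11: 13/13
  9 → 10: 5/13
  10 → 11: 11/11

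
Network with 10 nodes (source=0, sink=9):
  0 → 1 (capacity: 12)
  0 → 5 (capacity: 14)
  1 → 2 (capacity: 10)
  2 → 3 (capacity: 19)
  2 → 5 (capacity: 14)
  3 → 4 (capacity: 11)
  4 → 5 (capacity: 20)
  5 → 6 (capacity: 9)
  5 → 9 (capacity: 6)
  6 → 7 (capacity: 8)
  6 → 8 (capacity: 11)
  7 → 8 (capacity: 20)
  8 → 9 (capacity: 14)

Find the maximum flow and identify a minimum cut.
Max flow = 15, Min cut edges: (5,6), (5,9)

Maximum flow: 15
Minimum cut: (5,6), (5,9)
Partition: S = [0, 1, 2, 3, 4, 5], T = [6, 7, 8, 9]

Max-flow min-cut theorem verified: both equal 15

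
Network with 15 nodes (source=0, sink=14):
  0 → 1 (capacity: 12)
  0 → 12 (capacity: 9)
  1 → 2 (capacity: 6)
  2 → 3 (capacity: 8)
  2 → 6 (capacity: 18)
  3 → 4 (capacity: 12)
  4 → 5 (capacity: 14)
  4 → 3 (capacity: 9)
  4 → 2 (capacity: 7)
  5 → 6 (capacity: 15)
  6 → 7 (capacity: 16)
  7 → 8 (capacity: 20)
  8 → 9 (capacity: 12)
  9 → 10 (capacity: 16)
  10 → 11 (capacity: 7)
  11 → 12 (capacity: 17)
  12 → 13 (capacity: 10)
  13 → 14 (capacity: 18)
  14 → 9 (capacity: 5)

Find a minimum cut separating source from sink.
Min cut value = 10, edges: (12,13)

Min cut value: 10
Partition: S = [0, 1, 2, 3, 4, 5, 6, 7, 8, 9, 10, 11, 12], T = [13, 14]
Cut edges: (12,13)

By max-flow min-cut theorem, max flow = min cut = 10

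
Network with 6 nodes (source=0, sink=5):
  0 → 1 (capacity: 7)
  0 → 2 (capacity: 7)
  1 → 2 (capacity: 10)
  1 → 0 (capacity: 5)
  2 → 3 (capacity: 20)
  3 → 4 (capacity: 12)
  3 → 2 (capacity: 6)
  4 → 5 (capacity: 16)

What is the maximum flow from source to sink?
Maximum flow = 12

Max flow: 12

Flow assignment:
  0 → 1: 7/7
  0 → 2: 5/7
  1 → 2: 7/10
  2 → 3: 12/20
  3 → 4: 12/12
  4 → 5: 12/16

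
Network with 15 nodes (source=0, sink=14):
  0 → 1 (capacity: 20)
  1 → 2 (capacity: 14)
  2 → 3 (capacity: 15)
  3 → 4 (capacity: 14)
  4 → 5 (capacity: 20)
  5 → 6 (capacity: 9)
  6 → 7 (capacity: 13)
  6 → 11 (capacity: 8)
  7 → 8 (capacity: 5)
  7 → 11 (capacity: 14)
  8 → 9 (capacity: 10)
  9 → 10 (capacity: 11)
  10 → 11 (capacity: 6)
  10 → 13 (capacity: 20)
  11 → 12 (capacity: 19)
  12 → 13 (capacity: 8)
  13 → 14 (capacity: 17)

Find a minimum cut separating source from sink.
Min cut value = 9, edges: (5,6)

Min cut value: 9
Partition: S = [0, 1, 2, 3, 4, 5], T = [6, 7, 8, 9, 10, 11, 12, 13, 14]
Cut edges: (5,6)

By max-flow min-cut theorem, max flow = min cut = 9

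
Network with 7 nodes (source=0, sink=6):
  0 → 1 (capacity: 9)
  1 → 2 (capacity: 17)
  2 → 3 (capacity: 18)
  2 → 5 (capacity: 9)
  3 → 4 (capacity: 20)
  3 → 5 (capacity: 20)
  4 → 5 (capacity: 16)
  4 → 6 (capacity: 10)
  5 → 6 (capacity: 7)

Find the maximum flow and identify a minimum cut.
Max flow = 9, Min cut edges: (0,1)

Maximum flow: 9
Minimum cut: (0,1)
Partition: S = [0], T = [1, 2, 3, 4, 5, 6]

Max-flow min-cut theorem verified: both equal 9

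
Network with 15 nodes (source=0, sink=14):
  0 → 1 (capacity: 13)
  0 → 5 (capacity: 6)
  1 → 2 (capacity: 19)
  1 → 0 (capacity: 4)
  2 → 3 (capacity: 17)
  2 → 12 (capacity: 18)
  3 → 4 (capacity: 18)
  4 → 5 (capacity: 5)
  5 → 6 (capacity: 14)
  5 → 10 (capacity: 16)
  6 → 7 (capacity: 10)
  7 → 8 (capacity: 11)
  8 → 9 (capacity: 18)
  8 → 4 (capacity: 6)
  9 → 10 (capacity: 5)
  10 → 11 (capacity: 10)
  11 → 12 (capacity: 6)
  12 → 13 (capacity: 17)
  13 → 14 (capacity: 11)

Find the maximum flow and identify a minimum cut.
Max flow = 11, Min cut edges: (13,14)

Maximum flow: 11
Minimum cut: (13,14)
Partition: S = [0, 1, 2, 3, 4, 5, 6, 7, 8, 9, 10, 11, 12, 13], T = [14]

Max-flow min-cut theorem verified: both equal 11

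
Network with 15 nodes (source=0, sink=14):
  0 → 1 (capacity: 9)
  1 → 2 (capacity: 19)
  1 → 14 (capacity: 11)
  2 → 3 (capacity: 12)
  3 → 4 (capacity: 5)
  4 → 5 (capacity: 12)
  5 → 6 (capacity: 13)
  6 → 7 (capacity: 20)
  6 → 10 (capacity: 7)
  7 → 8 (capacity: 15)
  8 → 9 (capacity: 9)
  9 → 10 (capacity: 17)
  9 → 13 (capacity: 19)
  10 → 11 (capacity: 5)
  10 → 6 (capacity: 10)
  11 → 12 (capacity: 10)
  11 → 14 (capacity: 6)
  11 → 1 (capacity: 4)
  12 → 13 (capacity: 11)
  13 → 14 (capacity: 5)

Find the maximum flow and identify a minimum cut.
Max flow = 9, Min cut edges: (0,1)

Maximum flow: 9
Minimum cut: (0,1)
Partition: S = [0], T = [1, 2, 3, 4, 5, 6, 7, 8, 9, 10, 11, 12, 13, 14]

Max-flow min-cut theorem verified: both equal 9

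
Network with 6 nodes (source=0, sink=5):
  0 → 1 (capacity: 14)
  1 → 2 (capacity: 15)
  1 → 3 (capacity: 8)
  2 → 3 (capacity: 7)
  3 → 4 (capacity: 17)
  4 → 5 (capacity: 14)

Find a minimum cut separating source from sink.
Min cut value = 14, edges: (4,5)

Min cut value: 14
Partition: S = [0, 1, 2, 3, 4], T = [5]
Cut edges: (4,5)

By max-flow min-cut theorem, max flow = min cut = 14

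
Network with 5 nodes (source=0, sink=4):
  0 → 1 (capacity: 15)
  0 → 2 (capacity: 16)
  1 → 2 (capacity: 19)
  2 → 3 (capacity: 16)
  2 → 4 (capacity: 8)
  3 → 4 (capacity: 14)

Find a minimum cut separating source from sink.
Min cut value = 22, edges: (2,4), (3,4)

Min cut value: 22
Partition: S = [0, 1, 2, 3], T = [4]
Cut edges: (2,4), (3,4)

By max-flow min-cut theorem, max flow = min cut = 22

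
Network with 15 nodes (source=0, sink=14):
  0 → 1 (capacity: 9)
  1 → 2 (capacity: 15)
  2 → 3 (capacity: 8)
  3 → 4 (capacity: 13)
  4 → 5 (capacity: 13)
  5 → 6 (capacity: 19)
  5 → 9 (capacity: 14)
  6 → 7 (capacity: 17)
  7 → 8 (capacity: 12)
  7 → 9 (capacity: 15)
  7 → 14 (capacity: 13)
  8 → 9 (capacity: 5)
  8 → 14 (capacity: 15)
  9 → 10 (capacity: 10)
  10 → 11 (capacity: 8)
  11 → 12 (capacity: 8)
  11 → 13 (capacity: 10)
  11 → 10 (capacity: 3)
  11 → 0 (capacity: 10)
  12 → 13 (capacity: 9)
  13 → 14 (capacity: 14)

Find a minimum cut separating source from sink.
Min cut value = 8, edges: (2,3)

Min cut value: 8
Partition: S = [0, 1, 2], T = [3, 4, 5, 6, 7, 8, 9, 10, 11, 12, 13, 14]
Cut edges: (2,3)

By max-flow min-cut theorem, max flow = min cut = 8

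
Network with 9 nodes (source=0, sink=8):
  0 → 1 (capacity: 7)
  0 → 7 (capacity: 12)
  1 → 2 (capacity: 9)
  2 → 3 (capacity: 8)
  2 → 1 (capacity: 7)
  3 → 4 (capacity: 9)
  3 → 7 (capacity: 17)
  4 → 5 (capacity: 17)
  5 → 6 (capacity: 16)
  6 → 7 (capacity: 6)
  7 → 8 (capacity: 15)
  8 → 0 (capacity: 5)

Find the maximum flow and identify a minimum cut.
Max flow = 15, Min cut edges: (7,8)

Maximum flow: 15
Minimum cut: (7,8)
Partition: S = [0, 1, 2, 3, 4, 5, 6, 7], T = [8]

Max-flow min-cut theorem verified: both equal 15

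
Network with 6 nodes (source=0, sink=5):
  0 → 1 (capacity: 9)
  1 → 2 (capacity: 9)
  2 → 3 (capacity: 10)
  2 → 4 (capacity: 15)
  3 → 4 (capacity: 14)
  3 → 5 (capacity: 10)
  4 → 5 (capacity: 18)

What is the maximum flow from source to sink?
Maximum flow = 9

Max flow: 9

Flow assignment:
  0 → 1: 9/9
  1 → 2: 9/9
  2 → 3: 9/10
  3 → 5: 9/10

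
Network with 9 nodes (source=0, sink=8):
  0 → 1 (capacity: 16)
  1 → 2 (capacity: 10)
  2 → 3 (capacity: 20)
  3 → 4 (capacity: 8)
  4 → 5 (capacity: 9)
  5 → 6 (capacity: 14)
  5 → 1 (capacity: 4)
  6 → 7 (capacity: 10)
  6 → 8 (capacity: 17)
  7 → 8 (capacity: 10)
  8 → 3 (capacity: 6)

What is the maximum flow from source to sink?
Maximum flow = 8

Max flow: 8

Flow assignment:
  0 → 1: 8/16
  1 → 2: 8/10
  2 → 3: 8/20
  3 → 4: 8/8
  4 → 5: 8/9
  5 → 6: 8/14
  6 → 8: 8/17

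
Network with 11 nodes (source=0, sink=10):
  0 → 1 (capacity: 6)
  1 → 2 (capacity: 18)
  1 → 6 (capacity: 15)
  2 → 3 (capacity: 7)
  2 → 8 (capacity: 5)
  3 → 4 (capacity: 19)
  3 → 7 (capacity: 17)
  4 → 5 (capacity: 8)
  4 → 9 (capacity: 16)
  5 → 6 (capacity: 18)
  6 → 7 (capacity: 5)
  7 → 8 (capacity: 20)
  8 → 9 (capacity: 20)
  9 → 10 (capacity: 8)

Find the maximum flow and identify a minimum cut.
Max flow = 6, Min cut edges: (0,1)

Maximum flow: 6
Minimum cut: (0,1)
Partition: S = [0], T = [1, 2, 3, 4, 5, 6, 7, 8, 9, 10]

Max-flow min-cut theorem verified: both equal 6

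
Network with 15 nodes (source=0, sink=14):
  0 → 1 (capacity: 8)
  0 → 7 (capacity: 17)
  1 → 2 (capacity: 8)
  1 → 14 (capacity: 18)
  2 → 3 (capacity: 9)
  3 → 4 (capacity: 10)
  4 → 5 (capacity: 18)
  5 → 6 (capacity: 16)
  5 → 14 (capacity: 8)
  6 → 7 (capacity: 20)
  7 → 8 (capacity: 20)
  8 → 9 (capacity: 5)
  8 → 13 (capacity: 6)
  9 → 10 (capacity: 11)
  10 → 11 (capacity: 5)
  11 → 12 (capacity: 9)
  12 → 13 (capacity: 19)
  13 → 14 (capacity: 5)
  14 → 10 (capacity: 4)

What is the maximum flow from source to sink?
Maximum flow = 13

Max flow: 13

Flow assignment:
  0 → 1: 8/8
  0 → 7: 5/17
  1 → 14: 8/18
  7 → 8: 5/20
  8 → 13: 5/6
  13 → 14: 5/5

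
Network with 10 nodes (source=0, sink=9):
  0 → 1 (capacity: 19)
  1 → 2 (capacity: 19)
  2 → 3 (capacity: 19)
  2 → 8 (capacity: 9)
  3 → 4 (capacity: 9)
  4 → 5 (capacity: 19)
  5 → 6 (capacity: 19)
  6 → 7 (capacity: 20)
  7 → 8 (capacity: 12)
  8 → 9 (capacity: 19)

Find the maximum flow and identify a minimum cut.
Max flow = 18, Min cut edges: (2,8), (3,4)

Maximum flow: 18
Minimum cut: (2,8), (3,4)
Partition: S = [0, 1, 2, 3], T = [4, 5, 6, 7, 8, 9]

Max-flow min-cut theorem verified: both equal 18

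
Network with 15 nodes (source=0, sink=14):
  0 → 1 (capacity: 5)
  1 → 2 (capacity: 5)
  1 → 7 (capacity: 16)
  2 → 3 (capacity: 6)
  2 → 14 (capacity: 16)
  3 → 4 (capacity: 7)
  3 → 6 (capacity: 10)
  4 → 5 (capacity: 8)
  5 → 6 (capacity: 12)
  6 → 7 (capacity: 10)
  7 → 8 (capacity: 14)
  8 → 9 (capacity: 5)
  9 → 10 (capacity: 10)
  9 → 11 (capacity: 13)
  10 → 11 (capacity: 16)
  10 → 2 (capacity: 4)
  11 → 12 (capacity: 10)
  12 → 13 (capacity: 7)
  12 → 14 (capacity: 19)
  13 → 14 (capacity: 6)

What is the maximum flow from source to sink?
Maximum flow = 5

Max flow: 5

Flow assignment:
  0 → 1: 5/5
  1 → 2: 5/5
  2 → 14: 5/16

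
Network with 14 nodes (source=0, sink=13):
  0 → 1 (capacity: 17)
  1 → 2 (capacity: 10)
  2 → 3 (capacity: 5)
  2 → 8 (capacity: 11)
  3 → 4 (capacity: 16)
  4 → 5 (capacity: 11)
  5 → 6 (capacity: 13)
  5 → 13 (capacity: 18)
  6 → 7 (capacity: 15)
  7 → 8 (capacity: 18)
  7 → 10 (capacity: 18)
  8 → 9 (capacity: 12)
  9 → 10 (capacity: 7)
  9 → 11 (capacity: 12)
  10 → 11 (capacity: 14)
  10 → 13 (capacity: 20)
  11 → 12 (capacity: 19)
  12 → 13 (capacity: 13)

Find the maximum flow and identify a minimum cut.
Max flow = 10, Min cut edges: (1,2)

Maximum flow: 10
Minimum cut: (1,2)
Partition: S = [0, 1], T = [2, 3, 4, 5, 6, 7, 8, 9, 10, 11, 12, 13]

Max-flow min-cut theorem verified: both equal 10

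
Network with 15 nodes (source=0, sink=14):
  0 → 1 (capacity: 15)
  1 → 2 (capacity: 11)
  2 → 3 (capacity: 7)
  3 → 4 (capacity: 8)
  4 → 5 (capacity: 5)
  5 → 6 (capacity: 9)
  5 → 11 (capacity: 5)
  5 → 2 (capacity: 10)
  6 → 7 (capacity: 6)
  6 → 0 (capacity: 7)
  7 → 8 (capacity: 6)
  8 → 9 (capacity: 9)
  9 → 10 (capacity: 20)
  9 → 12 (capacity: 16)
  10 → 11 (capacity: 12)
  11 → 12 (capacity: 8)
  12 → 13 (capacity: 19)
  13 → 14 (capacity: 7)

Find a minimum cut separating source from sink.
Min cut value = 5, edges: (4,5)

Min cut value: 5
Partition: S = [0, 1, 2, 3, 4], T = [5, 6, 7, 8, 9, 10, 11, 12, 13, 14]
Cut edges: (4,5)

By max-flow min-cut theorem, max flow = min cut = 5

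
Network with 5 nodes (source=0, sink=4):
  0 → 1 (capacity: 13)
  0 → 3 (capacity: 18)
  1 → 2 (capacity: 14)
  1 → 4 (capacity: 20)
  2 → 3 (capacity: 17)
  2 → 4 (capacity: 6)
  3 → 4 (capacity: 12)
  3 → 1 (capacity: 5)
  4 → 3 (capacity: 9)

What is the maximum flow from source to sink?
Maximum flow = 30

Max flow: 30

Flow assignment:
  0 → 1: 13/13
  0 → 3: 17/18
  1 → 4: 18/20
  3 → 4: 12/12
  3 → 1: 5/5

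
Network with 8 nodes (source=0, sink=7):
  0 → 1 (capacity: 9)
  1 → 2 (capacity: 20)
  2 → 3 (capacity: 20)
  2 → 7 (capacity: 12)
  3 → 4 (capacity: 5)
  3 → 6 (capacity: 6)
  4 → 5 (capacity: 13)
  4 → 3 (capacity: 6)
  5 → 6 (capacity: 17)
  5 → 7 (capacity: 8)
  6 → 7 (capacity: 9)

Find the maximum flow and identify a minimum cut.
Max flow = 9, Min cut edges: (0,1)

Maximum flow: 9
Minimum cut: (0,1)
Partition: S = [0], T = [1, 2, 3, 4, 5, 6, 7]

Max-flow min-cut theorem verified: both equal 9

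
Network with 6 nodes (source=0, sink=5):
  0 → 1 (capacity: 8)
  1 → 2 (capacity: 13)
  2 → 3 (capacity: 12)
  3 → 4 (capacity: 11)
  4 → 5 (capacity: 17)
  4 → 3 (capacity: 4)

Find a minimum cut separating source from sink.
Min cut value = 8, edges: (0,1)

Min cut value: 8
Partition: S = [0], T = [1, 2, 3, 4, 5]
Cut edges: (0,1)

By max-flow min-cut theorem, max flow = min cut = 8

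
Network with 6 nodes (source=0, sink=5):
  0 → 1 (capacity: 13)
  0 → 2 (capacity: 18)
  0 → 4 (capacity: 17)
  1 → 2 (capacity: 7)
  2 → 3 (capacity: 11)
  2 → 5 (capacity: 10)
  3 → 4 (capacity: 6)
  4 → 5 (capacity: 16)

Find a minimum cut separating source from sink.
Min cut value = 26, edges: (2,5), (4,5)

Min cut value: 26
Partition: S = [0, 1, 2, 3, 4], T = [5]
Cut edges: (2,5), (4,5)

By max-flow min-cut theorem, max flow = min cut = 26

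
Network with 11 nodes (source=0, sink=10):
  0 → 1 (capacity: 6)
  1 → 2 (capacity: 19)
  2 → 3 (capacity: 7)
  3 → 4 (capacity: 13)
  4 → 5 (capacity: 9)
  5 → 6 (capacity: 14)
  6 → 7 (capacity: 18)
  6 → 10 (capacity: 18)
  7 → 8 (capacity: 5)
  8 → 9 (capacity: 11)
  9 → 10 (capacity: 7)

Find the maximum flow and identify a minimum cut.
Max flow = 6, Min cut edges: (0,1)

Maximum flow: 6
Minimum cut: (0,1)
Partition: S = [0], T = [1, 2, 3, 4, 5, 6, 7, 8, 9, 10]

Max-flow min-cut theorem verified: both equal 6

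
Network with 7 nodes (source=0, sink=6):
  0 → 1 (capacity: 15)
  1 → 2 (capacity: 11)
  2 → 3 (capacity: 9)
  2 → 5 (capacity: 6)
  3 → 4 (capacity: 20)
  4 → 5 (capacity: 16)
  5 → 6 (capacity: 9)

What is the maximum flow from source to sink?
Maximum flow = 9

Max flow: 9

Flow assignment:
  0 → 1: 9/15
  1 → 2: 9/11
  2 → 3: 5/9
  2 → 5: 4/6
  3 → 4: 5/20
  4 → 5: 5/16
  5 → 6: 9/9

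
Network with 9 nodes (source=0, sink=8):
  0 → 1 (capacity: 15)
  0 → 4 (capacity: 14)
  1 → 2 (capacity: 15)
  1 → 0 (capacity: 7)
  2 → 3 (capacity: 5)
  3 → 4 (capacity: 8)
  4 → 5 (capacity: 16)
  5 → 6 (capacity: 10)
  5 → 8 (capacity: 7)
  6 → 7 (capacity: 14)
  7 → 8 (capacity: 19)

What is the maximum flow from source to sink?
Maximum flow = 16

Max flow: 16

Flow assignment:
  0 → 1: 5/15
  0 → 4: 11/14
  1 → 2: 5/15
  2 → 3: 5/5
  3 → 4: 5/8
  4 → 5: 16/16
  5 → 6: 9/10
  5 → 8: 7/7
  6 → 7: 9/14
  7 → 8: 9/19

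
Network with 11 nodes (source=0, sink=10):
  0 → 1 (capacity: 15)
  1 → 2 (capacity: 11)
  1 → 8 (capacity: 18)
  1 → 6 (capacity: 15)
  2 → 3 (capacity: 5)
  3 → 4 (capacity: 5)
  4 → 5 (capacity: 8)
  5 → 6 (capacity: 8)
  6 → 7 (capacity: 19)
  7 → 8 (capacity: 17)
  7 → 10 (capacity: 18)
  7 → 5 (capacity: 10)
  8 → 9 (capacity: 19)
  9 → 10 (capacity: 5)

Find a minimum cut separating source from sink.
Min cut value = 15, edges: (0,1)

Min cut value: 15
Partition: S = [0], T = [1, 2, 3, 4, 5, 6, 7, 8, 9, 10]
Cut edges: (0,1)

By max-flow min-cut theorem, max flow = min cut = 15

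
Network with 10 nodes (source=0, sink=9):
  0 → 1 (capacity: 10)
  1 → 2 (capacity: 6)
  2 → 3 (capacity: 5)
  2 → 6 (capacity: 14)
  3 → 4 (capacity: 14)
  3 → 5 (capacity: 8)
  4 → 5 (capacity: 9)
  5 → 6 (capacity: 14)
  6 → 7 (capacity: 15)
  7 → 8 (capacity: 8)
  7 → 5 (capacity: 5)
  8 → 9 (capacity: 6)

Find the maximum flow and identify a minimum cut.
Max flow = 6, Min cut edges: (8,9)

Maximum flow: 6
Minimum cut: (8,9)
Partition: S = [0, 1, 2, 3, 4, 5, 6, 7, 8], T = [9]

Max-flow min-cut theorem verified: both equal 6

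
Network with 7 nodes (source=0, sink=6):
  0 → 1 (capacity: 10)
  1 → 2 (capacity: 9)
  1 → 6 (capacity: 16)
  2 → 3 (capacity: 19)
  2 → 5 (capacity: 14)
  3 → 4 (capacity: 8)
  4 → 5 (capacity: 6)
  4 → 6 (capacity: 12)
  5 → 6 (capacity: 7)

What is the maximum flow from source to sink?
Maximum flow = 10

Max flow: 10

Flow assignment:
  0 → 1: 10/10
  1 → 6: 10/16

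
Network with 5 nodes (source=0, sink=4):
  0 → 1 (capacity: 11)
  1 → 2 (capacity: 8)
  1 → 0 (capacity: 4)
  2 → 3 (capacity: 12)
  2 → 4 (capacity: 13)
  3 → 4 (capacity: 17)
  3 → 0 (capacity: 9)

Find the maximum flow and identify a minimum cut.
Max flow = 8, Min cut edges: (1,2)

Maximum flow: 8
Minimum cut: (1,2)
Partition: S = [0, 1], T = [2, 3, 4]

Max-flow min-cut theorem verified: both equal 8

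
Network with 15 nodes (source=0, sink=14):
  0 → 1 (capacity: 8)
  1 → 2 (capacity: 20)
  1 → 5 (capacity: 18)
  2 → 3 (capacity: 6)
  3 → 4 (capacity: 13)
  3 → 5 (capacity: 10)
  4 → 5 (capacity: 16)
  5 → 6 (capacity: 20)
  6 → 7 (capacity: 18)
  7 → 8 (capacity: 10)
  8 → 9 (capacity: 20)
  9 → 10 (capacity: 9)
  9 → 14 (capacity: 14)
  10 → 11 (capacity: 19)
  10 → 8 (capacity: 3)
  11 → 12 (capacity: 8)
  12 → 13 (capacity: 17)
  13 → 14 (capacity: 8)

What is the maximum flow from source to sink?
Maximum flow = 8

Max flow: 8

Flow assignment:
  0 → 1: 8/8
  1 → 5: 8/18
  5 → 6: 8/20
  6 → 7: 8/18
  7 → 8: 8/10
  8 → 9: 8/20
  9 → 14: 8/14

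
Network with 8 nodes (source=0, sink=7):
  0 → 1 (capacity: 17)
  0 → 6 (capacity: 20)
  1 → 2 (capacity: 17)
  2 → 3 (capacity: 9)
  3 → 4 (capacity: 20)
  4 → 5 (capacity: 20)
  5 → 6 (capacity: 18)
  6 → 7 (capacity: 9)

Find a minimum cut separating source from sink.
Min cut value = 9, edges: (6,7)

Min cut value: 9
Partition: S = [0, 1, 2, 3, 4, 5, 6], T = [7]
Cut edges: (6,7)

By max-flow min-cut theorem, max flow = min cut = 9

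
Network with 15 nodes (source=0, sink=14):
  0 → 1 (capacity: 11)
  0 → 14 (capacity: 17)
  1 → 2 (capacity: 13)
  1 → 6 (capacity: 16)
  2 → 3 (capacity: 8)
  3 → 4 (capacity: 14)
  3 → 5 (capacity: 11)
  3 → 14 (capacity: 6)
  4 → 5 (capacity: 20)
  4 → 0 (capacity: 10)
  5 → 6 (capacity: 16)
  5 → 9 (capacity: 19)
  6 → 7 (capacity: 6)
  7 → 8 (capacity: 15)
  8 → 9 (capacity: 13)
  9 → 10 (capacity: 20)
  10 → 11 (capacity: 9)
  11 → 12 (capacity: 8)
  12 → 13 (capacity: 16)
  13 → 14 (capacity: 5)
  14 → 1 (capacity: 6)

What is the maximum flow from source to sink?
Maximum flow = 28

Max flow: 28

Flow assignment:
  0 → 1: 11/11
  0 → 14: 17/17
  1 → 2: 8/13
  1 → 6: 3/16
  2 → 3: 8/8
  3 → 4: 2/14
  3 → 14: 6/6
  4 → 5: 2/20
  5 → 9: 2/19
  6 → 7: 3/6
  7 → 8: 3/15
  8 → 9: 3/13
  9 → 10: 5/20
  10 → 11: 5/9
  11 → 12: 5/8
  12 → 13: 5/16
  13 → 14: 5/5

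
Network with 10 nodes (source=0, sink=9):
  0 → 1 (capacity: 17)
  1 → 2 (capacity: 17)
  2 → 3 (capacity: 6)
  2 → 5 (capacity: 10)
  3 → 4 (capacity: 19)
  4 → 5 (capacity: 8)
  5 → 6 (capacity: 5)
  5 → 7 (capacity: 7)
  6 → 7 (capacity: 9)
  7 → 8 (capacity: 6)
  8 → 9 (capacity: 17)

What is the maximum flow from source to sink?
Maximum flow = 6

Max flow: 6

Flow assignment:
  0 → 1: 6/17
  1 → 2: 6/17
  2 → 3: 2/6
  2 → 5: 4/10
  3 → 4: 2/19
  4 → 5: 2/8
  5 → 7: 6/7
  7 → 8: 6/6
  8 → 9: 6/17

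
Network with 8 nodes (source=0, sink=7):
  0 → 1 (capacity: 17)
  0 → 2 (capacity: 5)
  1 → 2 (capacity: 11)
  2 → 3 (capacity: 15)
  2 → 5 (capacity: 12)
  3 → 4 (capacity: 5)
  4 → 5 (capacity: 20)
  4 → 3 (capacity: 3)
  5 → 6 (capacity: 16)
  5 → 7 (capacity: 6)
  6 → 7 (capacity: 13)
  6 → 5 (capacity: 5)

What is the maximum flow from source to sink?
Maximum flow = 16

Max flow: 16

Flow assignment:
  0 → 1: 11/17
  0 → 2: 5/5
  1 → 2: 11/11
  2 → 3: 4/15
  2 → 5: 12/12
  3 → 4: 4/5
  4 → 5: 4/20
  5 → 6: 10/16
  5 → 7: 6/6
  6 → 7: 10/13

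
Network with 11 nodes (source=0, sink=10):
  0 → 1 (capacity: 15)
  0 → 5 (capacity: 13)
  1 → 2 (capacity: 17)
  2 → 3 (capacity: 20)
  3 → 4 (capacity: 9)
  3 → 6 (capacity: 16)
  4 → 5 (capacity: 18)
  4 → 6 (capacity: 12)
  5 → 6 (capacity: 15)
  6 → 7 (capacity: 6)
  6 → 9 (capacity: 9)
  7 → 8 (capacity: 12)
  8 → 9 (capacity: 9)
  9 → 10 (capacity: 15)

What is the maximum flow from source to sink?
Maximum flow = 15

Max flow: 15

Flow assignment:
  0 → 1: 15/15
  1 → 2: 15/17
  2 → 3: 15/20
  3 → 4: 9/9
  3 → 6: 6/16
  4 → 5: 7/18
  4 → 6: 2/12
  5 → 6: 7/15
  6 → 7: 6/6
  6 → 9: 9/9
  7 → 8: 6/12
  8 → 9: 6/9
  9 → 10: 15/15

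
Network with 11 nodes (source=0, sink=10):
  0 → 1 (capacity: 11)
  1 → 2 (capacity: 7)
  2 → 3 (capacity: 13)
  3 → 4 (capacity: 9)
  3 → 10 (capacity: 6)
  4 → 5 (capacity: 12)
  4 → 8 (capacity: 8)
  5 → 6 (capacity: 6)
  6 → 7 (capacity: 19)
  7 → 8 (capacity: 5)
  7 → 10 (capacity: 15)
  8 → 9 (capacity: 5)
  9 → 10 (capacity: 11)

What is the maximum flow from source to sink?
Maximum flow = 7

Max flow: 7

Flow assignment:
  0 → 1: 7/11
  1 → 2: 7/7
  2 → 3: 7/13
  3 → 4: 1/9
  3 → 10: 6/6
  4 → 8: 1/8
  8 → 9: 1/5
  9 → 10: 1/11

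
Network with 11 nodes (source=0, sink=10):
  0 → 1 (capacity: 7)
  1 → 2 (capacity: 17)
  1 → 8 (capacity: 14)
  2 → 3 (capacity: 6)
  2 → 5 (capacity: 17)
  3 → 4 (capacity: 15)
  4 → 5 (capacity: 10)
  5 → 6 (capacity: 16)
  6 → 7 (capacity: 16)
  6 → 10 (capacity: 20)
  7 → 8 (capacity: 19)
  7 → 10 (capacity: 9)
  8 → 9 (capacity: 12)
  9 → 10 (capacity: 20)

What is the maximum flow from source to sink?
Maximum flow = 7

Max flow: 7

Flow assignment:
  0 → 1: 7/7
  1 → 8: 7/14
  8 → 9: 7/12
  9 → 10: 7/20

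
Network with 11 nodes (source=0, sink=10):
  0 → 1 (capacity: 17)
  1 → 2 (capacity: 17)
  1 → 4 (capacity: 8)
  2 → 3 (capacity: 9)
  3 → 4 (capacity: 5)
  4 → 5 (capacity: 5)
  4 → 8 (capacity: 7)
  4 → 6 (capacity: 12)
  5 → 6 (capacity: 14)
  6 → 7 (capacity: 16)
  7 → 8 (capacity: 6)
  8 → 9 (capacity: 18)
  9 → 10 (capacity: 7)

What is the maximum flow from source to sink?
Maximum flow = 7

Max flow: 7

Flow assignment:
  0 → 1: 7/17
  1 → 2: 5/17
  1 → 4: 2/8
  2 → 3: 5/9
  3 → 4: 5/5
  4 → 8: 1/7
  4 → 6: 6/12
  6 → 7: 6/16
  7 → 8: 6/6
  8 → 9: 7/18
  9 → 10: 7/7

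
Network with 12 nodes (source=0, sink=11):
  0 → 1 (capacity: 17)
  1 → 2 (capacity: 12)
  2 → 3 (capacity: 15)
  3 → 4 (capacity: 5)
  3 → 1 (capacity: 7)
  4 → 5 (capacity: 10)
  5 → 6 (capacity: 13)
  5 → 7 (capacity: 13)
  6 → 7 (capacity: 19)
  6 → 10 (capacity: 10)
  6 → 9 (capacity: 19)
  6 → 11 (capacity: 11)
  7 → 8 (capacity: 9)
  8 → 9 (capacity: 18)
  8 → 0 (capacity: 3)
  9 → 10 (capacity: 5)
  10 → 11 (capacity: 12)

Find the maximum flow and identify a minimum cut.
Max flow = 5, Min cut edges: (3,4)

Maximum flow: 5
Minimum cut: (3,4)
Partition: S = [0, 1, 2, 3], T = [4, 5, 6, 7, 8, 9, 10, 11]

Max-flow min-cut theorem verified: both equal 5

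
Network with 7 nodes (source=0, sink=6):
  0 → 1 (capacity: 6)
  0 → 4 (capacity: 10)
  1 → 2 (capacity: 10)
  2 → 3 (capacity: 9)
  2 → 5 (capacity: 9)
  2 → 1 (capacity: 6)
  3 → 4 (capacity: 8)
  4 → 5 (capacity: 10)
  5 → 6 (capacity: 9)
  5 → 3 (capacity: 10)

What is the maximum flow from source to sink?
Maximum flow = 9

Max flow: 9

Flow assignment:
  0 → 4: 9/10
  4 → 5: 9/10
  5 → 6: 9/9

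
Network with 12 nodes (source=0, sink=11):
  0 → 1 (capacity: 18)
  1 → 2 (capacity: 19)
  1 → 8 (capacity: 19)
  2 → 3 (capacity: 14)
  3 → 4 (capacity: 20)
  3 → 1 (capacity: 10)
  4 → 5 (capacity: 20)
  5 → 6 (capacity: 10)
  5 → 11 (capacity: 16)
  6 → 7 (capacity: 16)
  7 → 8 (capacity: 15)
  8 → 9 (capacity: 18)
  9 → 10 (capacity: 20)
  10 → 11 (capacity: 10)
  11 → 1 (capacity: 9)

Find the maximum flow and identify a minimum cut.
Max flow = 18, Min cut edges: (0,1)

Maximum flow: 18
Minimum cut: (0,1)
Partition: S = [0], T = [1, 2, 3, 4, 5, 6, 7, 8, 9, 10, 11]

Max-flow min-cut theorem verified: both equal 18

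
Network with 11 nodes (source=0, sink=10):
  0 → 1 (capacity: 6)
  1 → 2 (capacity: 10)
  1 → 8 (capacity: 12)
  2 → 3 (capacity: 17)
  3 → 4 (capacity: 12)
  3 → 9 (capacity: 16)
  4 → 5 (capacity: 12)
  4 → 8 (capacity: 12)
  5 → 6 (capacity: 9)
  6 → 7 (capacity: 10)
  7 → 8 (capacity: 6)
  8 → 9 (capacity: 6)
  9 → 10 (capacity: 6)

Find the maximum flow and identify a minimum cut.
Max flow = 6, Min cut edges: (9,10)

Maximum flow: 6
Minimum cut: (9,10)
Partition: S = [0, 1, 2, 3, 4, 5, 6, 7, 8, 9], T = [10]

Max-flow min-cut theorem verified: both equal 6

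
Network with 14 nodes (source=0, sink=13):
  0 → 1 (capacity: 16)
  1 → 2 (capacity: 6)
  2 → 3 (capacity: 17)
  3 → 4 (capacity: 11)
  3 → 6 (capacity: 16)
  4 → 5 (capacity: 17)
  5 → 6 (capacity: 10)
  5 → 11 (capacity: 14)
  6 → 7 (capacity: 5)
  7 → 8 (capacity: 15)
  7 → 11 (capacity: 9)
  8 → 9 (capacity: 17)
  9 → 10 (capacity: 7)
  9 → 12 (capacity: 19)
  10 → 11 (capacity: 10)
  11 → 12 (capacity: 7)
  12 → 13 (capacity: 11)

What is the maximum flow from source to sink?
Maximum flow = 6

Max flow: 6

Flow assignment:
  0 → 1: 6/16
  1 → 2: 6/6
  2 → 3: 6/17
  3 → 4: 6/11
  4 → 5: 6/17
  5 → 11: 6/14
  11 → 12: 6/7
  12 → 13: 6/11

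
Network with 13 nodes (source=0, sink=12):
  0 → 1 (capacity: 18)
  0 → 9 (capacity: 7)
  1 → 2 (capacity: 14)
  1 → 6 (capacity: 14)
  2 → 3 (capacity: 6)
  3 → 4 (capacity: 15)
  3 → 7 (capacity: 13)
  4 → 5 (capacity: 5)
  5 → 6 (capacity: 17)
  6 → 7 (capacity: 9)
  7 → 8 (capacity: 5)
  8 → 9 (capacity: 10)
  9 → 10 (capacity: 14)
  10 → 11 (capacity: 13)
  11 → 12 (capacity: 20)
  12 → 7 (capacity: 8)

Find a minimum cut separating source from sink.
Min cut value = 12, edges: (0,9), (7,8)

Min cut value: 12
Partition: S = [0, 1, 2, 3, 4, 5, 6, 7], T = [8, 9, 10, 11, 12]
Cut edges: (0,9), (7,8)

By max-flow min-cut theorem, max flow = min cut = 12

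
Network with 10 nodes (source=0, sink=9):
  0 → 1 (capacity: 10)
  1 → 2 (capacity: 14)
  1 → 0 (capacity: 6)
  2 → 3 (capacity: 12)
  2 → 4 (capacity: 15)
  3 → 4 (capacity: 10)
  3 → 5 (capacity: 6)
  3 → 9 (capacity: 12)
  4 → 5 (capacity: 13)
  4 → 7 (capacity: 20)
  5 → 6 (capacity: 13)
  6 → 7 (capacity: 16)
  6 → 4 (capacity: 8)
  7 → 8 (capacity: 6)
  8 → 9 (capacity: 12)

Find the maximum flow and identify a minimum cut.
Max flow = 10, Min cut edges: (0,1)

Maximum flow: 10
Minimum cut: (0,1)
Partition: S = [0], T = [1, 2, 3, 4, 5, 6, 7, 8, 9]

Max-flow min-cut theorem verified: both equal 10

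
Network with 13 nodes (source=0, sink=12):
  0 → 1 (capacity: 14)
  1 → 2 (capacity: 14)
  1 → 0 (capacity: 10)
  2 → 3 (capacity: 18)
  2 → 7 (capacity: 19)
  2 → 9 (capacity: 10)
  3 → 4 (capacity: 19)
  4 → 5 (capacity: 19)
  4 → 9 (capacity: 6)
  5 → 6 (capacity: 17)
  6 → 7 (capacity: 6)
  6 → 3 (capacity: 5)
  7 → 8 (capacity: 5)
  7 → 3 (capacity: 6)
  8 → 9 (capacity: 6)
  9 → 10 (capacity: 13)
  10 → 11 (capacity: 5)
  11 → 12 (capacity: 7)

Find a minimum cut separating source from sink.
Min cut value = 5, edges: (10,11)

Min cut value: 5
Partition: S = [0, 1, 2, 3, 4, 5, 6, 7, 8, 9, 10], T = [11, 12]
Cut edges: (10,11)

By max-flow min-cut theorem, max flow = min cut = 5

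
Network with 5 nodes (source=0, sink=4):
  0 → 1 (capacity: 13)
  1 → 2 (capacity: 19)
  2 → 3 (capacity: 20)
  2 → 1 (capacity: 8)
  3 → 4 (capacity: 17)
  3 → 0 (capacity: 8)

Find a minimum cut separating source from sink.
Min cut value = 13, edges: (0,1)

Min cut value: 13
Partition: S = [0], T = [1, 2, 3, 4]
Cut edges: (0,1)

By max-flow min-cut theorem, max flow = min cut = 13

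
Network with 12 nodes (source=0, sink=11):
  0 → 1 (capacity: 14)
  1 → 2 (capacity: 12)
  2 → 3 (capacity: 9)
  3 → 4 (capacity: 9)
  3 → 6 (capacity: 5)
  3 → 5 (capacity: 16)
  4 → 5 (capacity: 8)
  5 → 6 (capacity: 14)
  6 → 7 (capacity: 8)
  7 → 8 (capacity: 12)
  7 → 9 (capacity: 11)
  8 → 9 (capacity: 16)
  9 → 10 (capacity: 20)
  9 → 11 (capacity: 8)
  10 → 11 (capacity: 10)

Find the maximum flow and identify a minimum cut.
Max flow = 8, Min cut edges: (6,7)

Maximum flow: 8
Minimum cut: (6,7)
Partition: S = [0, 1, 2, 3, 4, 5, 6], T = [7, 8, 9, 10, 11]

Max-flow min-cut theorem verified: both equal 8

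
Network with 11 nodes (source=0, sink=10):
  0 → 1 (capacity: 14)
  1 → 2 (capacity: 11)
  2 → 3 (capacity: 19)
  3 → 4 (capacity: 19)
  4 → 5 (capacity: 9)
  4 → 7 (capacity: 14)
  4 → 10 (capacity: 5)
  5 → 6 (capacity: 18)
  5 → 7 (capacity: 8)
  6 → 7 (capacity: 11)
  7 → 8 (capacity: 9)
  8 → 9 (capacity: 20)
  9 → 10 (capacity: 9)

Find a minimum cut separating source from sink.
Min cut value = 11, edges: (1,2)

Min cut value: 11
Partition: S = [0, 1], T = [2, 3, 4, 5, 6, 7, 8, 9, 10]
Cut edges: (1,2)

By max-flow min-cut theorem, max flow = min cut = 11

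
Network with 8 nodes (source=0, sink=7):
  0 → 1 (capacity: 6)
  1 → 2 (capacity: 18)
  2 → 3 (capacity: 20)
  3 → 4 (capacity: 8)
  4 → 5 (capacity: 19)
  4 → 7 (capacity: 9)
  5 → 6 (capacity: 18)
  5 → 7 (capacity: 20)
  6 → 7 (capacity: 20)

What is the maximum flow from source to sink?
Maximum flow = 6

Max flow: 6

Flow assignment:
  0 → 1: 6/6
  1 → 2: 6/18
  2 → 3: 6/20
  3 → 4: 6/8
  4 → 7: 6/9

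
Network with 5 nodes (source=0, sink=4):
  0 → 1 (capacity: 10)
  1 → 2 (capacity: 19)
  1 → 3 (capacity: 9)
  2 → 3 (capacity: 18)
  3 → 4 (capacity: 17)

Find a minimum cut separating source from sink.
Min cut value = 10, edges: (0,1)

Min cut value: 10
Partition: S = [0], T = [1, 2, 3, 4]
Cut edges: (0,1)

By max-flow min-cut theorem, max flow = min cut = 10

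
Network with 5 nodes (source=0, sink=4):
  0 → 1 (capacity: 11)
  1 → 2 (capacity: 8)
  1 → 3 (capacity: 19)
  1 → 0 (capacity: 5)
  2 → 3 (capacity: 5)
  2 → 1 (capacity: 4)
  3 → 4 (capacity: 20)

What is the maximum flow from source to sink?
Maximum flow = 11

Max flow: 11

Flow assignment:
  0 → 1: 11/11
  1 → 3: 11/19
  3 → 4: 11/20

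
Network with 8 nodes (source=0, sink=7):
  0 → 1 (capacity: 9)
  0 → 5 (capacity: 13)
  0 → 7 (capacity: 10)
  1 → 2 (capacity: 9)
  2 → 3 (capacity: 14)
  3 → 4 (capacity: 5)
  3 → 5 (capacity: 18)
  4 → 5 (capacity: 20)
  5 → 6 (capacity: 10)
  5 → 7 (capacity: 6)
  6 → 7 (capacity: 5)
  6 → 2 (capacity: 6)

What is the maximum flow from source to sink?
Maximum flow = 21

Max flow: 21

Flow assignment:
  0 → 1: 9/9
  0 → 5: 2/13
  0 → 7: 10/10
  1 → 2: 9/9
  2 → 3: 9/14
  3 → 4: 5/5
  3 → 5: 4/18
  4 → 5: 5/20
  5 → 6: 5/10
  5 → 7: 6/6
  6 → 7: 5/5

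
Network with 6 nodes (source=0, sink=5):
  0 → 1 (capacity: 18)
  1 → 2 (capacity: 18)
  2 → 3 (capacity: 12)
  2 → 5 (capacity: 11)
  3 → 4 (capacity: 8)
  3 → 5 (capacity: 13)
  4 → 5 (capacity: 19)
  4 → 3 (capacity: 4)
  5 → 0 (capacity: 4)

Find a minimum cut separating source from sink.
Min cut value = 18, edges: (1,2)

Min cut value: 18
Partition: S = [0, 1], T = [2, 3, 4, 5]
Cut edges: (1,2)

By max-flow min-cut theorem, max flow = min cut = 18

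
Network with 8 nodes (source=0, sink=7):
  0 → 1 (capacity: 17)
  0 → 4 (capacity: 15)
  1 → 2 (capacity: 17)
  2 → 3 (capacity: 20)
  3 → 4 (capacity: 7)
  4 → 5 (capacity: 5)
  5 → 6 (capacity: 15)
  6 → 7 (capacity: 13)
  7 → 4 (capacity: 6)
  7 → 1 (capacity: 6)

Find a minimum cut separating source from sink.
Min cut value = 5, edges: (4,5)

Min cut value: 5
Partition: S = [0, 1, 2, 3, 4], T = [5, 6, 7]
Cut edges: (4,5)

By max-flow min-cut theorem, max flow = min cut = 5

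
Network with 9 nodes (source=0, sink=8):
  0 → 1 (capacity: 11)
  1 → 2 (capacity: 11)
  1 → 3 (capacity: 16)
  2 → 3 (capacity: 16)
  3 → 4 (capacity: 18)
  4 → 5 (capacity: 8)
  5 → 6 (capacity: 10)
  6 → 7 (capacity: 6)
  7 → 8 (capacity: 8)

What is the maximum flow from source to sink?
Maximum flow = 6

Max flow: 6

Flow assignment:
  0 → 1: 6/11
  1 → 3: 6/16
  3 → 4: 6/18
  4 → 5: 6/8
  5 → 6: 6/10
  6 → 7: 6/6
  7 → 8: 6/8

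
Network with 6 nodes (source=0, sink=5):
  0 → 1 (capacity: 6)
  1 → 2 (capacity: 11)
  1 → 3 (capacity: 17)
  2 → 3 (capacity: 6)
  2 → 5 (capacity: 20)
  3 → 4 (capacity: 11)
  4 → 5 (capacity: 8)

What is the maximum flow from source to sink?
Maximum flow = 6

Max flow: 6

Flow assignment:
  0 → 1: 6/6
  1 → 2: 6/11
  2 → 5: 6/20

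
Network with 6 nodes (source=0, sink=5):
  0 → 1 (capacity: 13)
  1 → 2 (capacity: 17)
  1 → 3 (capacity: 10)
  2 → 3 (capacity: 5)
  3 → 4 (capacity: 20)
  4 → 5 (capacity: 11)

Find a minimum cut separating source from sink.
Min cut value = 11, edges: (4,5)

Min cut value: 11
Partition: S = [0, 1, 2, 3, 4], T = [5]
Cut edges: (4,5)

By max-flow min-cut theorem, max flow = min cut = 11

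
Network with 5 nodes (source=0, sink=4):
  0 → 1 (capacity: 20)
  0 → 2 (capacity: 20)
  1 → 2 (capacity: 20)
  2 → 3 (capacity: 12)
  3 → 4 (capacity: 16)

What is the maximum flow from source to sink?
Maximum flow = 12

Max flow: 12

Flow assignment:
  0 → 1: 12/20
  1 → 2: 12/20
  2 → 3: 12/12
  3 → 4: 12/16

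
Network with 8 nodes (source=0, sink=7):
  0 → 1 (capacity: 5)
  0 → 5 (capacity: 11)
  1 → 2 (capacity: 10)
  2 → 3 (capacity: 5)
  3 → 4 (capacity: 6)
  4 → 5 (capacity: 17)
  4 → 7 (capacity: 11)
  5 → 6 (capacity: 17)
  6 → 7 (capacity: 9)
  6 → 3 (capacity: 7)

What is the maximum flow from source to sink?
Maximum flow = 15

Max flow: 15

Flow assignment:
  0 → 1: 4/5
  0 → 5: 11/11
  1 → 2: 4/10
  2 → 3: 4/5
  3 → 4: 6/6
  4 → 7: 6/11
  5 → 6: 11/17
  6 → 7: 9/9
  6 → 3: 2/7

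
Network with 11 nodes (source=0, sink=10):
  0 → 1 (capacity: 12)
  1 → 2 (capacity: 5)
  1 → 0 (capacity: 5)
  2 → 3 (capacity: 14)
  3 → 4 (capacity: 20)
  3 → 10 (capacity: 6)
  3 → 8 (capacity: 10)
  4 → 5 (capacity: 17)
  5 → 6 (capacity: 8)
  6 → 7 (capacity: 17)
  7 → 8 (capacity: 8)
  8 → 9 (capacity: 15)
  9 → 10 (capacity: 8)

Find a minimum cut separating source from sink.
Min cut value = 5, edges: (1,2)

Min cut value: 5
Partition: S = [0, 1], T = [2, 3, 4, 5, 6, 7, 8, 9, 10]
Cut edges: (1,2)

By max-flow min-cut theorem, max flow = min cut = 5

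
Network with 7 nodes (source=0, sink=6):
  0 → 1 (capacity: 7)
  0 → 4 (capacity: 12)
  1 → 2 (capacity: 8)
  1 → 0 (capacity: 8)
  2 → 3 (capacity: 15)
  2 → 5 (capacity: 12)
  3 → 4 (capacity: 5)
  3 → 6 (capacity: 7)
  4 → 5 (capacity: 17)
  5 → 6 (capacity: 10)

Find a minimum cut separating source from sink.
Min cut value = 17, edges: (3,6), (5,6)

Min cut value: 17
Partition: S = [0, 1, 2, 3, 4, 5], T = [6]
Cut edges: (3,6), (5,6)

By max-flow min-cut theorem, max flow = min cut = 17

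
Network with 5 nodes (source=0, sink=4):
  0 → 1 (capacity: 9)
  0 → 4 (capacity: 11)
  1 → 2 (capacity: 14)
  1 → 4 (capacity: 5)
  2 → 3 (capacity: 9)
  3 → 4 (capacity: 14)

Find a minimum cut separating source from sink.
Min cut value = 20, edges: (0,1), (0,4)

Min cut value: 20
Partition: S = [0], T = [1, 2, 3, 4]
Cut edges: (0,1), (0,4)

By max-flow min-cut theorem, max flow = min cut = 20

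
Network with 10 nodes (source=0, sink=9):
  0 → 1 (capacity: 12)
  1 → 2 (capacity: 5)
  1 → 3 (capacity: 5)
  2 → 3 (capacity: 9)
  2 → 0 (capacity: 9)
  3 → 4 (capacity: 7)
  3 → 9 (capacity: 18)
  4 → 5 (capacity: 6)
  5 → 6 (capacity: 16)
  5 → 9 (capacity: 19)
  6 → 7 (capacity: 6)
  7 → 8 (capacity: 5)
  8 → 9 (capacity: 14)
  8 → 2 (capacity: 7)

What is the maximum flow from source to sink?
Maximum flow = 10

Max flow: 10

Flow assignment:
  0 → 1: 10/12
  1 → 2: 5/5
  1 → 3: 5/5
  2 → 3: 5/9
  3 → 9: 10/18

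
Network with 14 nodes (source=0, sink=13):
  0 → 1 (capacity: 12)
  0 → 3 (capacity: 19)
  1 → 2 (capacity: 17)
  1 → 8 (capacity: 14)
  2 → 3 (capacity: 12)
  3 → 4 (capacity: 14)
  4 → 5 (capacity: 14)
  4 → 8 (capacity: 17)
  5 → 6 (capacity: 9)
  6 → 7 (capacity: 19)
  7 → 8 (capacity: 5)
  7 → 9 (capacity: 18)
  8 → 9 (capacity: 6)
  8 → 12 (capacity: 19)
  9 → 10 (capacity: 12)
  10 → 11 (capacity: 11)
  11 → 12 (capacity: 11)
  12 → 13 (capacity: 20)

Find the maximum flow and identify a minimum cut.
Max flow = 20, Min cut edges: (12,13)

Maximum flow: 20
Minimum cut: (12,13)
Partition: S = [0, 1, 2, 3, 4, 5, 6, 7, 8, 9, 10, 11, 12], T = [13]

Max-flow min-cut theorem verified: both equal 20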